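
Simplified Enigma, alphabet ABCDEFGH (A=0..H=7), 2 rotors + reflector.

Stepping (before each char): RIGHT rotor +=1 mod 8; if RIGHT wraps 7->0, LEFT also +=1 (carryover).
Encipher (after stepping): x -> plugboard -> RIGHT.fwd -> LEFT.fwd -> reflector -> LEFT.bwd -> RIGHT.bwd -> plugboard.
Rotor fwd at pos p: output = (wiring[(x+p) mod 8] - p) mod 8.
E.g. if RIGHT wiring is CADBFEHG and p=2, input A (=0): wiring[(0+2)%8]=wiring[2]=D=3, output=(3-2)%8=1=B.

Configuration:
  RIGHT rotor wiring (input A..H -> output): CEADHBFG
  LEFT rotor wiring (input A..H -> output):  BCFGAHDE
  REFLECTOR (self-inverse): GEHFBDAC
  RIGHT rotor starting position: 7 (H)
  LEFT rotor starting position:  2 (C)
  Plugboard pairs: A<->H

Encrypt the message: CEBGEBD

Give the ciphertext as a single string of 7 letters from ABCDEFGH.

Char 1 ('C'): step: R->0, L->3 (L advanced); C->plug->C->R->A->L->D->refl->F->L'->B->R'->F->plug->F
Char 2 ('E'): step: R->1, L=3; E->plug->E->R->A->L->D->refl->F->L'->B->R'->H->plug->A
Char 3 ('B'): step: R->2, L=3; B->plug->B->R->B->L->F->refl->D->L'->A->R'->G->plug->G
Char 4 ('G'): step: R->3, L=3; G->plug->G->R->B->L->F->refl->D->L'->A->R'->A->plug->H
Char 5 ('E'): step: R->4, L=3; E->plug->E->R->G->L->H->refl->C->L'->H->R'->H->plug->A
Char 6 ('B'): step: R->5, L=3; B->plug->B->R->A->L->D->refl->F->L'->B->R'->C->plug->C
Char 7 ('D'): step: R->6, L=3; D->plug->D->R->G->L->H->refl->C->L'->H->R'->A->plug->H

Answer: FAGHACH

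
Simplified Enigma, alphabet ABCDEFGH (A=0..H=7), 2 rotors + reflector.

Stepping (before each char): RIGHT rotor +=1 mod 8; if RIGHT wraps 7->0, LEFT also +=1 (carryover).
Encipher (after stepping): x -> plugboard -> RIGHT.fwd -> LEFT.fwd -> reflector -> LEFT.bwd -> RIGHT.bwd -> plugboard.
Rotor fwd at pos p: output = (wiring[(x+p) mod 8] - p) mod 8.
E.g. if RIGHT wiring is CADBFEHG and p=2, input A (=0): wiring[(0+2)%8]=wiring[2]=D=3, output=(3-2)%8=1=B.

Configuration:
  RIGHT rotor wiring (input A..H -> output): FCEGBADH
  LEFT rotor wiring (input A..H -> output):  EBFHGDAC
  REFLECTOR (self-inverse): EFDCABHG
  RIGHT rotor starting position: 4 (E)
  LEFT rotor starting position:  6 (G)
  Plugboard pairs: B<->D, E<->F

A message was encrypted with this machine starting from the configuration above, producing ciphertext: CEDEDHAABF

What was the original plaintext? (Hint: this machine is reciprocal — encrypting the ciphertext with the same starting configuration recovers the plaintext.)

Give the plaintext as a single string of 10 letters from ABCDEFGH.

Char 1 ('C'): step: R->5, L=6; C->plug->C->R->C->L->G->refl->H->L'->E->R'->H->plug->H
Char 2 ('E'): step: R->6, L=6; E->plug->F->R->A->L->C->refl->D->L'->D->R'->G->plug->G
Char 3 ('D'): step: R->7, L=6; D->plug->B->R->G->L->A->refl->E->L'->B->R'->G->plug->G
Char 4 ('E'): step: R->0, L->7 (L advanced); E->plug->F->R->A->L->D->refl->C->L'->C->R'->B->plug->D
Char 5 ('D'): step: R->1, L=7; D->plug->B->R->D->L->G->refl->H->L'->F->R'->C->plug->C
Char 6 ('H'): step: R->2, L=7; H->plug->H->R->A->L->D->refl->C->L'->C->R'->A->plug->A
Char 7 ('A'): step: R->3, L=7; A->plug->A->R->D->L->G->refl->H->L'->F->R'->C->plug->C
Char 8 ('A'): step: R->4, L=7; A->plug->A->R->F->L->H->refl->G->L'->D->R'->D->plug->B
Char 9 ('B'): step: R->5, L=7; B->plug->D->R->A->L->D->refl->C->L'->C->R'->C->plug->C
Char 10 ('F'): step: R->6, L=7; F->plug->E->R->G->L->E->refl->A->L'->E->R'->D->plug->B

Answer: HGGDCACBCB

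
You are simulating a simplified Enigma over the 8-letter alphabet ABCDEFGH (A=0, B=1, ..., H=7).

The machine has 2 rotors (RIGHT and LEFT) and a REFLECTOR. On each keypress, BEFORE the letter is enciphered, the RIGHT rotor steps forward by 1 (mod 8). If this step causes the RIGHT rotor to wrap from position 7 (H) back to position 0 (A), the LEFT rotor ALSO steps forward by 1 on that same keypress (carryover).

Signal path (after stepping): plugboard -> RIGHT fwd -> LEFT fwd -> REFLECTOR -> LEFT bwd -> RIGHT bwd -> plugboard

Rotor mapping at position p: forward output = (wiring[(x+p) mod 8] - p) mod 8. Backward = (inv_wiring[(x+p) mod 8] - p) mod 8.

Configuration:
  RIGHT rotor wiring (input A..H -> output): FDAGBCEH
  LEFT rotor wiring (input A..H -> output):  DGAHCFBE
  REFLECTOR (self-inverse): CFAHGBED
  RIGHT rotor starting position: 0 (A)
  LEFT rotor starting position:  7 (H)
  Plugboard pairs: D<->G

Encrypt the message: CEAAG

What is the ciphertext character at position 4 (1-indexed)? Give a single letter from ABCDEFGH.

Char 1 ('C'): step: R->1, L=7; C->plug->C->R->F->L->D->refl->H->L'->C->R'->A->plug->A
Char 2 ('E'): step: R->2, L=7; E->plug->E->R->C->L->H->refl->D->L'->F->R'->F->plug->F
Char 3 ('A'): step: R->3, L=7; A->plug->A->R->D->L->B->refl->F->L'->A->R'->G->plug->D
Char 4 ('A'): step: R->4, L=7; A->plug->A->R->F->L->D->refl->H->L'->C->R'->H->plug->H

H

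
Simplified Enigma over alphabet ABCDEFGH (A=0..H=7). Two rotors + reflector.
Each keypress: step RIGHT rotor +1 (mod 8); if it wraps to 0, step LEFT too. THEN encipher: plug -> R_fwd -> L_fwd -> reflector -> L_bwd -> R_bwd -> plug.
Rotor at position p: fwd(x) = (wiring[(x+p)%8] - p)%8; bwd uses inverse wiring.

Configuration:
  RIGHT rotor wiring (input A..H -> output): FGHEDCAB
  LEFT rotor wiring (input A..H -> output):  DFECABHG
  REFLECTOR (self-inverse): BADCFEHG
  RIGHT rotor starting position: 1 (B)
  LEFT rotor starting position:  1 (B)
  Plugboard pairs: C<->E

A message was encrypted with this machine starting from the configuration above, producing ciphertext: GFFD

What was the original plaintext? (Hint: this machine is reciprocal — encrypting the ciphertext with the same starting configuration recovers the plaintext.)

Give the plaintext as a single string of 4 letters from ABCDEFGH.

Char 1 ('G'): step: R->2, L=1; G->plug->G->R->D->L->H->refl->G->L'->F->R'->A->plug->A
Char 2 ('F'): step: R->3, L=1; F->plug->F->R->C->L->B->refl->A->L'->E->R'->H->plug->H
Char 3 ('F'): step: R->4, L=1; F->plug->F->R->C->L->B->refl->A->L'->E->R'->C->plug->E
Char 4 ('D'): step: R->5, L=1; D->plug->D->R->A->L->E->refl->F->L'->G->R'->H->plug->H

Answer: AHEH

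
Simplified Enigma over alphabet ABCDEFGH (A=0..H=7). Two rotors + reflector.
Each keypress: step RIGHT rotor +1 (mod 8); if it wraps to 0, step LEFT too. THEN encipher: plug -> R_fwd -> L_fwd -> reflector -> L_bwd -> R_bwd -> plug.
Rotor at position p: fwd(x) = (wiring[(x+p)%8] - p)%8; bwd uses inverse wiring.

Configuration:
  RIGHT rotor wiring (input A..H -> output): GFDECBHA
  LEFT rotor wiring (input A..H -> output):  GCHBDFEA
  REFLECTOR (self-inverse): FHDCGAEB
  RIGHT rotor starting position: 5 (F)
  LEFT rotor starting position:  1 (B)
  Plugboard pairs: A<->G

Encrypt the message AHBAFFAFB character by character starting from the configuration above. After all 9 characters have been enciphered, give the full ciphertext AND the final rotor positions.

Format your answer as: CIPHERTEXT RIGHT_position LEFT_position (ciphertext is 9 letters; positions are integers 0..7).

Char 1 ('A'): step: R->6, L=1; A->plug->G->R->E->L->E->refl->G->L'->B->R'->A->plug->G
Char 2 ('H'): step: R->7, L=1; H->plug->H->R->A->L->B->refl->H->L'->G->R'->C->plug->C
Char 3 ('B'): step: R->0, L->2 (L advanced); B->plug->B->R->F->L->G->refl->E->L'->G->R'->A->plug->G
Char 4 ('A'): step: R->1, L=2; A->plug->G->R->H->L->A->refl->F->L'->A->R'->E->plug->E
Char 5 ('F'): step: R->2, L=2; F->plug->F->R->G->L->E->refl->G->L'->F->R'->E->plug->E
Char 6 ('F'): step: R->3, L=2; F->plug->F->R->D->L->D->refl->C->L'->E->R'->D->plug->D
Char 7 ('A'): step: R->4, L=2; A->plug->G->R->H->L->A->refl->F->L'->A->R'->H->plug->H
Char 8 ('F'): step: R->5, L=2; F->plug->F->R->G->L->E->refl->G->L'->F->R'->H->plug->H
Char 9 ('B'): step: R->6, L=2; B->plug->B->R->C->L->B->refl->H->L'->B->R'->A->plug->G
Final: ciphertext=GCGEEDHHG, RIGHT=6, LEFT=2

Answer: GCGEEDHHG 6 2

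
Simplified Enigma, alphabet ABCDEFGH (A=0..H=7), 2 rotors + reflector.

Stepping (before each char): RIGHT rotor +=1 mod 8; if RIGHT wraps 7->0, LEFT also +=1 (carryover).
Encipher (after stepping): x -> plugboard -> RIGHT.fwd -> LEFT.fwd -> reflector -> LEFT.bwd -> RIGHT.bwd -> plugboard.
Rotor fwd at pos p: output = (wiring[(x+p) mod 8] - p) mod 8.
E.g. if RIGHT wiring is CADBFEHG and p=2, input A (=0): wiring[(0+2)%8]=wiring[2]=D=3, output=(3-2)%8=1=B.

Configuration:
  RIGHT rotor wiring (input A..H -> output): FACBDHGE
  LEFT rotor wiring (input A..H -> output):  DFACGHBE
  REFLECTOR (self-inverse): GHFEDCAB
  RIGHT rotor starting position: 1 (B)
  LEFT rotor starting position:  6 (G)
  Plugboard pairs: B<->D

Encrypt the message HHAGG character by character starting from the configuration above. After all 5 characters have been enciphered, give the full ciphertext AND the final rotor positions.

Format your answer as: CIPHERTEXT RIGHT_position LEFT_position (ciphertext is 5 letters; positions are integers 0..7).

Answer: CBDAA 6 6

Derivation:
Char 1 ('H'): step: R->2, L=6; H->plug->H->R->G->L->A->refl->G->L'->B->R'->C->plug->C
Char 2 ('H'): step: R->3, L=6; H->plug->H->R->H->L->B->refl->H->L'->D->R'->D->plug->B
Char 3 ('A'): step: R->4, L=6; A->plug->A->R->H->L->B->refl->H->L'->D->R'->B->plug->D
Char 4 ('G'): step: R->5, L=6; G->plug->G->R->E->L->C->refl->F->L'->C->R'->A->plug->A
Char 5 ('G'): step: R->6, L=6; G->plug->G->R->F->L->E->refl->D->L'->A->R'->A->plug->A
Final: ciphertext=CBDAA, RIGHT=6, LEFT=6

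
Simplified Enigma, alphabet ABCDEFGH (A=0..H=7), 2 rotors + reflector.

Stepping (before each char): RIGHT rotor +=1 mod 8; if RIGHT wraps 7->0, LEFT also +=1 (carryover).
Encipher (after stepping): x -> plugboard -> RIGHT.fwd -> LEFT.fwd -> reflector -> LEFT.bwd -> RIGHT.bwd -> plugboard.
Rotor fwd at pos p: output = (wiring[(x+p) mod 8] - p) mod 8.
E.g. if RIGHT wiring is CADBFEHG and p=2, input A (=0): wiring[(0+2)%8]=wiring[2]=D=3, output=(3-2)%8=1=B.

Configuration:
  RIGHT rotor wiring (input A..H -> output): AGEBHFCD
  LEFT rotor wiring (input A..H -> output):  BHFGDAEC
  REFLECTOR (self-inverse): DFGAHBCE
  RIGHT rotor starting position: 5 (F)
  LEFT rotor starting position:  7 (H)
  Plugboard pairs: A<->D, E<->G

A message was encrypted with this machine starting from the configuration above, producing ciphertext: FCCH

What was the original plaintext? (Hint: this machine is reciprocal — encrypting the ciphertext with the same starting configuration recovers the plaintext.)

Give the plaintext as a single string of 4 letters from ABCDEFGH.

Answer: EEFB

Derivation:
Char 1 ('F'): step: R->6, L=7; F->plug->F->R->D->L->G->refl->C->L'->B->R'->G->plug->E
Char 2 ('C'): step: R->7, L=7; C->plug->C->R->H->L->F->refl->B->L'->G->R'->G->plug->E
Char 3 ('C'): step: R->0, L->0 (L advanced); C->plug->C->R->E->L->D->refl->A->L'->F->R'->F->plug->F
Char 4 ('H'): step: R->1, L=0; H->plug->H->R->H->L->C->refl->G->L'->D->R'->B->plug->B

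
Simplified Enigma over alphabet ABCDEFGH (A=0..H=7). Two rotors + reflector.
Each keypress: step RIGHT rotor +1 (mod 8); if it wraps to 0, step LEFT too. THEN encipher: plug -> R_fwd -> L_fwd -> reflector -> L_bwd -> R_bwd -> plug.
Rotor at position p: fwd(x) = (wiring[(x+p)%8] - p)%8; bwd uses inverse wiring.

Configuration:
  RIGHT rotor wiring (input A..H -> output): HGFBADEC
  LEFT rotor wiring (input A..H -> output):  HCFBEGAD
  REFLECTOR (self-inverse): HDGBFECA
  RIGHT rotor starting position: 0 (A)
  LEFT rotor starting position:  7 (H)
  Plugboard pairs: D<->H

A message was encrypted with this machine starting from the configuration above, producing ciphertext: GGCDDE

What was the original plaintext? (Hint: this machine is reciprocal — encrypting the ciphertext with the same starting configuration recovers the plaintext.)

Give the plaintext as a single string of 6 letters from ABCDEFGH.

Answer: DFBCGG

Derivation:
Char 1 ('G'): step: R->1, L=7; G->plug->G->R->B->L->A->refl->H->L'->G->R'->H->plug->D
Char 2 ('G'): step: R->2, L=7; G->plug->G->R->F->L->F->refl->E->L'->A->R'->F->plug->F
Char 3 ('C'): step: R->3, L=7; C->plug->C->R->A->L->E->refl->F->L'->F->R'->B->plug->B
Char 4 ('D'): step: R->4, L=7; D->plug->H->R->F->L->F->refl->E->L'->A->R'->C->plug->C
Char 5 ('D'): step: R->5, L=7; D->plug->H->R->D->L->G->refl->C->L'->E->R'->G->plug->G
Char 6 ('E'): step: R->6, L=7; E->plug->E->R->H->L->B->refl->D->L'->C->R'->G->plug->G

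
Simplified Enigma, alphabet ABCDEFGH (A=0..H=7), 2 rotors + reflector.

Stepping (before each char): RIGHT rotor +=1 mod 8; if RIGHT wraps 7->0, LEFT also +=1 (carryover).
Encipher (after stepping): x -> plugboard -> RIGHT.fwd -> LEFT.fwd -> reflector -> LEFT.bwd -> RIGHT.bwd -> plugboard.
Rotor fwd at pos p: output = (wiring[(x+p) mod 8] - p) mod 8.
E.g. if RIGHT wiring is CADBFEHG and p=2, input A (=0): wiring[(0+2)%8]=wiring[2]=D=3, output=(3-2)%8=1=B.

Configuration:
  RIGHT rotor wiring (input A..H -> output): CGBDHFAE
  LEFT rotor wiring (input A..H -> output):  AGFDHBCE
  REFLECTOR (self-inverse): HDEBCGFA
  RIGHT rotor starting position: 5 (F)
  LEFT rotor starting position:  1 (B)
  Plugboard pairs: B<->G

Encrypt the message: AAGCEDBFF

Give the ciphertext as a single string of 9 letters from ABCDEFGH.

Char 1 ('A'): step: R->6, L=1; A->plug->A->R->C->L->C->refl->E->L'->B->R'->G->plug->B
Char 2 ('A'): step: R->7, L=1; A->plug->A->R->F->L->B->refl->D->L'->G->R'->G->plug->B
Char 3 ('G'): step: R->0, L->2 (L advanced); G->plug->B->R->G->L->G->refl->F->L'->C->R'->A->plug->A
Char 4 ('C'): step: R->1, L=2; C->plug->C->R->C->L->F->refl->G->L'->G->R'->D->plug->D
Char 5 ('E'): step: R->2, L=2; E->plug->E->R->G->L->G->refl->F->L'->C->R'->F->plug->F
Char 6 ('D'): step: R->3, L=2; D->plug->D->R->F->L->C->refl->E->L'->H->R'->F->plug->F
Char 7 ('B'): step: R->4, L=2; B->plug->G->R->F->L->C->refl->E->L'->H->R'->H->plug->H
Char 8 ('F'): step: R->5, L=2; F->plug->F->R->E->L->A->refl->H->L'->D->R'->B->plug->G
Char 9 ('F'): step: R->6, L=2; F->plug->F->R->F->L->C->refl->E->L'->H->R'->H->plug->H

Answer: BBADFFHGH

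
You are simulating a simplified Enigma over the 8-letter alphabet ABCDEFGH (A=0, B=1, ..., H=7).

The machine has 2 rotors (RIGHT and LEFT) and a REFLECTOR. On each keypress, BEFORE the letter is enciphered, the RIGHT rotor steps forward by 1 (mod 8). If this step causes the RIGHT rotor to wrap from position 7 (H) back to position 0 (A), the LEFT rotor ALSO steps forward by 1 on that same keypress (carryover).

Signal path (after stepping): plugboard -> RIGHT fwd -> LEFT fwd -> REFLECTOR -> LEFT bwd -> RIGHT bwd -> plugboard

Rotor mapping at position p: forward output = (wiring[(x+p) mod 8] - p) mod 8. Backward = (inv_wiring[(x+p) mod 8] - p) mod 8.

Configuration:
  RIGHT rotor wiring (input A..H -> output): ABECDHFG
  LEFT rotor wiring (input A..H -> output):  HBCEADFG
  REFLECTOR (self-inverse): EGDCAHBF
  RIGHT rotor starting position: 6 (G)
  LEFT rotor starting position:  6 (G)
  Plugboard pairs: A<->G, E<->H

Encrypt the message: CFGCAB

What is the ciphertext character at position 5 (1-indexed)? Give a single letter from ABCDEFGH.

Char 1 ('C'): step: R->7, L=6; C->plug->C->R->C->L->B->refl->G->L'->F->R'->D->plug->D
Char 2 ('F'): step: R->0, L->7 (L advanced); F->plug->F->R->H->L->G->refl->B->L'->F->R'->G->plug->A
Char 3 ('G'): step: R->1, L=7; G->plug->A->R->A->L->H->refl->F->L'->E->R'->F->plug->F
Char 4 ('C'): step: R->2, L=7; C->plug->C->R->B->L->A->refl->E->L'->G->R'->G->plug->A
Char 5 ('A'): step: R->3, L=7; A->plug->G->R->G->L->E->refl->A->L'->B->R'->H->plug->E

E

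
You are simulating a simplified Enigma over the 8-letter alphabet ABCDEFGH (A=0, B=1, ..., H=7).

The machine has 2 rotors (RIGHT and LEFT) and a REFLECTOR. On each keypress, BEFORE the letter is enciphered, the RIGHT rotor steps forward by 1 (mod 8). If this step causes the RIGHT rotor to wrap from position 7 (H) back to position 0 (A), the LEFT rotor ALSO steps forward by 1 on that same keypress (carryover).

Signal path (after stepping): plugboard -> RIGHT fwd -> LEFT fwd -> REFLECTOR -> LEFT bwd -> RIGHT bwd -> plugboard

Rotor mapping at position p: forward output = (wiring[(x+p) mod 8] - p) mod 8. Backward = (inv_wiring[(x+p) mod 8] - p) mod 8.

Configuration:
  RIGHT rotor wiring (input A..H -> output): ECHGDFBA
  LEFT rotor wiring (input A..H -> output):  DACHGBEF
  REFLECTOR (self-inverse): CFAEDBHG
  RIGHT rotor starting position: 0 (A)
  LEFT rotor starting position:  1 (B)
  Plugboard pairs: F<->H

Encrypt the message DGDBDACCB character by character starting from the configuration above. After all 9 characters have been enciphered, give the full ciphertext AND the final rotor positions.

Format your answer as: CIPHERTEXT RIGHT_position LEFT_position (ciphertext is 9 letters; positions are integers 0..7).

Answer: HFEGBEAEA 1 2

Derivation:
Char 1 ('D'): step: R->1, L=1; D->plug->D->R->C->L->G->refl->H->L'->A->R'->F->plug->H
Char 2 ('G'): step: R->2, L=1; G->plug->G->R->C->L->G->refl->H->L'->A->R'->H->plug->F
Char 3 ('D'): step: R->3, L=1; D->plug->D->R->G->L->E->refl->D->L'->F->R'->E->plug->E
Char 4 ('B'): step: R->4, L=1; B->plug->B->R->B->L->B->refl->F->L'->D->R'->G->plug->G
Char 5 ('D'): step: R->5, L=1; D->plug->D->R->H->L->C->refl->A->L'->E->R'->B->plug->B
Char 6 ('A'): step: R->6, L=1; A->plug->A->R->D->L->F->refl->B->L'->B->R'->E->plug->E
Char 7 ('C'): step: R->7, L=1; C->plug->C->R->D->L->F->refl->B->L'->B->R'->A->plug->A
Char 8 ('C'): step: R->0, L->2 (L advanced); C->plug->C->R->H->L->G->refl->H->L'->D->R'->E->plug->E
Char 9 ('B'): step: R->1, L=2; B->plug->B->R->G->L->B->refl->F->L'->B->R'->A->plug->A
Final: ciphertext=HFEGBEAEA, RIGHT=1, LEFT=2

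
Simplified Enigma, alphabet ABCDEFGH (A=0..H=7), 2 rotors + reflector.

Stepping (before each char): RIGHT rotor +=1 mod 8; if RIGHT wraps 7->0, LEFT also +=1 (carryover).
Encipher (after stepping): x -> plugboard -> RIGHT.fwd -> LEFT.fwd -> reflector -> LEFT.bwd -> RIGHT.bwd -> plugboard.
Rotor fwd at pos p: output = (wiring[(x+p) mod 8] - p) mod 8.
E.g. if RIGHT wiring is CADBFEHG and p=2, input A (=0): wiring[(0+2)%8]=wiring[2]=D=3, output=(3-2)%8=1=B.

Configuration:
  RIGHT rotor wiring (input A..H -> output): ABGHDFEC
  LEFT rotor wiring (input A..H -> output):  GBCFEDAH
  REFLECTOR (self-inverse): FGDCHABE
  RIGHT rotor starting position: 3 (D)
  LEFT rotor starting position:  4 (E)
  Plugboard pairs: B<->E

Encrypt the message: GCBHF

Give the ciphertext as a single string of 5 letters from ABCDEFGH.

Char 1 ('G'): step: R->4, L=4; G->plug->G->R->C->L->E->refl->H->L'->B->R'->B->plug->E
Char 2 ('C'): step: R->5, L=4; C->plug->C->R->F->L->F->refl->A->L'->A->R'->A->plug->A
Char 3 ('B'): step: R->6, L=4; B->plug->E->R->A->L->A->refl->F->L'->F->R'->G->plug->G
Char 4 ('H'): step: R->7, L=4; H->plug->H->R->F->L->F->refl->A->L'->A->R'->E->plug->B
Char 5 ('F'): step: R->0, L->5 (L advanced); F->plug->F->R->F->L->F->refl->A->L'->G->R'->C->plug->C

Answer: EAGBC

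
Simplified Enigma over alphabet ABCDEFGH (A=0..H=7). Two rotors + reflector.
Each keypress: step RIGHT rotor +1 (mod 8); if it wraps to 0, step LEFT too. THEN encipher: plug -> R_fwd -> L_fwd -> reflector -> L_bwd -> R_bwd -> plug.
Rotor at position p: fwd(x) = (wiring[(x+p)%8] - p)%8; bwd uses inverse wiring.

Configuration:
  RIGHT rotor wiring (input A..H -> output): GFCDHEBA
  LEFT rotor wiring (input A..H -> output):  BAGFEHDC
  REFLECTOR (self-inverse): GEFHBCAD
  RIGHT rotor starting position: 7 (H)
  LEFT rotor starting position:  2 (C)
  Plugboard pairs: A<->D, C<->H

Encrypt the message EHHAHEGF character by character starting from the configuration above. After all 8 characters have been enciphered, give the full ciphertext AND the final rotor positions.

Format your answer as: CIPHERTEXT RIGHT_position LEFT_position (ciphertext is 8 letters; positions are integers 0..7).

Answer: FBCDDGBH 7 3

Derivation:
Char 1 ('E'): step: R->0, L->3 (L advanced); E->plug->E->R->H->L->D->refl->H->L'->E->R'->F->plug->F
Char 2 ('H'): step: R->1, L=3; H->plug->C->R->C->L->E->refl->B->L'->B->R'->B->plug->B
Char 3 ('H'): step: R->2, L=3; H->plug->C->R->F->L->G->refl->A->L'->D->R'->H->plug->C
Char 4 ('A'): step: R->3, L=3; A->plug->D->R->G->L->F->refl->C->L'->A->R'->A->plug->D
Char 5 ('H'): step: R->4, L=3; H->plug->C->R->F->L->G->refl->A->L'->D->R'->A->plug->D
Char 6 ('E'): step: R->5, L=3; E->plug->E->R->A->L->C->refl->F->L'->G->R'->G->plug->G
Char 7 ('G'): step: R->6, L=3; G->plug->G->R->B->L->B->refl->E->L'->C->R'->B->plug->B
Char 8 ('F'): step: R->7, L=3; F->plug->F->R->A->L->C->refl->F->L'->G->R'->C->plug->H
Final: ciphertext=FBCDDGBH, RIGHT=7, LEFT=3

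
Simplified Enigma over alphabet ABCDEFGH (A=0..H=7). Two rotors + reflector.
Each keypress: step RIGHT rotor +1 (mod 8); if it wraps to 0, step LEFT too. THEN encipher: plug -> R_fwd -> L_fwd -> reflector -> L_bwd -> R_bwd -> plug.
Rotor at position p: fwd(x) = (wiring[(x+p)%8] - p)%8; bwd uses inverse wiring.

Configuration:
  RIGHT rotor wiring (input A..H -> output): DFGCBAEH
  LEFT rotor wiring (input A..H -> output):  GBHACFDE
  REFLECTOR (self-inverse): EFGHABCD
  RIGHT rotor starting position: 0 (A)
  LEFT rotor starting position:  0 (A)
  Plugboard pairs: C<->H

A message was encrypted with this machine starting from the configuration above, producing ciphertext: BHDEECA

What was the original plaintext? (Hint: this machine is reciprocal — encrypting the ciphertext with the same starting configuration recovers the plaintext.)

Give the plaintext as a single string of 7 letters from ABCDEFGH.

Char 1 ('B'): step: R->1, L=0; B->plug->B->R->F->L->F->refl->B->L'->B->R'->C->plug->H
Char 2 ('H'): step: R->2, L=0; H->plug->C->R->H->L->E->refl->A->L'->D->R'->H->plug->C
Char 3 ('D'): step: R->3, L=0; D->plug->D->R->B->L->B->refl->F->L'->F->R'->C->plug->H
Char 4 ('E'): step: R->4, L=0; E->plug->E->R->H->L->E->refl->A->L'->D->R'->D->plug->D
Char 5 ('E'): step: R->5, L=0; E->plug->E->R->A->L->G->refl->C->L'->E->R'->H->plug->C
Char 6 ('C'): step: R->6, L=0; C->plug->H->R->C->L->H->refl->D->L'->G->R'->A->plug->A
Char 7 ('A'): step: R->7, L=0; A->plug->A->R->A->L->G->refl->C->L'->E->R'->B->plug->B

Answer: HCHDCAB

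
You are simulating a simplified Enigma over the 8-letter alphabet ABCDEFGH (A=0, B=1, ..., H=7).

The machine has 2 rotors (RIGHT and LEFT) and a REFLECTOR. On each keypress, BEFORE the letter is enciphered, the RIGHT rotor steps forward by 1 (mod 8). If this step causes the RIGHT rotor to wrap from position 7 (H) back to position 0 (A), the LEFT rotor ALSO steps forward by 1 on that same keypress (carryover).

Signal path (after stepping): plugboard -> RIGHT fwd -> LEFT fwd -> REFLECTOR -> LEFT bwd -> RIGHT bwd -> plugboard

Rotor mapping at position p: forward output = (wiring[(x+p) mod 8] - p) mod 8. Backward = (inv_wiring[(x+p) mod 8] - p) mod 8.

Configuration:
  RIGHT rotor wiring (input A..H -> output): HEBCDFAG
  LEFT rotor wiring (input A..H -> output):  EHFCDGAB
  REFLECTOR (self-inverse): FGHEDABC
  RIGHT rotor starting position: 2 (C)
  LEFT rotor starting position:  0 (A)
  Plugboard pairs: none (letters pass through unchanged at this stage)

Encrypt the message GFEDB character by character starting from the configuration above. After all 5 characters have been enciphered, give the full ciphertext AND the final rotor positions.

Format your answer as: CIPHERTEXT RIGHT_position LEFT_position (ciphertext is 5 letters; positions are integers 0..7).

Answer: ECGAF 7 0

Derivation:
Char 1 ('G'): step: R->3, L=0; G->plug->G->R->B->L->H->refl->C->L'->D->R'->E->plug->E
Char 2 ('F'): step: R->4, L=0; F->plug->F->R->A->L->E->refl->D->L'->E->R'->C->plug->C
Char 3 ('E'): step: R->5, L=0; E->plug->E->R->H->L->B->refl->G->L'->F->R'->G->plug->G
Char 4 ('D'): step: R->6, L=0; D->plug->D->R->G->L->A->refl->F->L'->C->R'->A->plug->A
Char 5 ('B'): step: R->7, L=0; B->plug->B->R->A->L->E->refl->D->L'->E->R'->F->plug->F
Final: ciphertext=ECGAF, RIGHT=7, LEFT=0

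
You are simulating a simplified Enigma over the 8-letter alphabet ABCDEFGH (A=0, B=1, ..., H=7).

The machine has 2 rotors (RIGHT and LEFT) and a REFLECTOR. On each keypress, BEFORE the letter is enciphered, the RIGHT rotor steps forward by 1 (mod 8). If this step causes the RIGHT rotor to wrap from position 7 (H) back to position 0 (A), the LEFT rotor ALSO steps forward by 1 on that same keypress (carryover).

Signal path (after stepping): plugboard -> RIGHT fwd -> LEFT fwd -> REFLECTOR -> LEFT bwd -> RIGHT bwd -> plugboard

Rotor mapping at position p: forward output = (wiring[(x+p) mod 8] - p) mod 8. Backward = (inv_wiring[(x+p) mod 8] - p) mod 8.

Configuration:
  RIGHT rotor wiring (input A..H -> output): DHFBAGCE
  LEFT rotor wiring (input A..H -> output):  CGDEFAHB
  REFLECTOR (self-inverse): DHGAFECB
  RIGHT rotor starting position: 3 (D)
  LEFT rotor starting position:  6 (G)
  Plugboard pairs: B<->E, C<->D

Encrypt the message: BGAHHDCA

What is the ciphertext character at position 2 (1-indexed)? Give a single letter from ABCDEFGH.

Char 1 ('B'): step: R->4, L=6; B->plug->E->R->H->L->C->refl->G->L'->F->R'->H->plug->H
Char 2 ('G'): step: R->5, L=6; G->plug->G->R->E->L->F->refl->E->L'->C->R'->E->plug->B

B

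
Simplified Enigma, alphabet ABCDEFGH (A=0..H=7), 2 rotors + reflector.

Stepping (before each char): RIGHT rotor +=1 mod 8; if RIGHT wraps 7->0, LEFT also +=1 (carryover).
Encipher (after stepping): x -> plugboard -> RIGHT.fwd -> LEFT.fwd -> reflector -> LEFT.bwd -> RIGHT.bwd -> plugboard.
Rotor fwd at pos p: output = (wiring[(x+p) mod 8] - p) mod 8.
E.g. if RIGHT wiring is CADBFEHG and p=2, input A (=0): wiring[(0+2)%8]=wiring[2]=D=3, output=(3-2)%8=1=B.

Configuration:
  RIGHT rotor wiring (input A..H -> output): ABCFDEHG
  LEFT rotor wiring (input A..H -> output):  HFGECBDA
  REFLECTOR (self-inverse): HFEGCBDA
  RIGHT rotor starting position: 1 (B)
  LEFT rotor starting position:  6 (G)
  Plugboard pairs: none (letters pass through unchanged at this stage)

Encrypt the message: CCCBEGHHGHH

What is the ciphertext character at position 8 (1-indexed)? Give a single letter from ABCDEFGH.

Char 1 ('C'): step: R->2, L=6; C->plug->C->R->B->L->C->refl->E->L'->G->R'->G->plug->G
Char 2 ('C'): step: R->3, L=6; C->plug->C->R->B->L->C->refl->E->L'->G->R'->G->plug->G
Char 3 ('C'): step: R->4, L=6; C->plug->C->R->D->L->H->refl->A->L'->E->R'->E->plug->E
Char 4 ('B'): step: R->5, L=6; B->plug->B->R->C->L->B->refl->F->L'->A->R'->G->plug->G
Char 5 ('E'): step: R->6, L=6; E->plug->E->R->E->L->A->refl->H->L'->D->R'->D->plug->D
Char 6 ('G'): step: R->7, L=6; G->plug->G->R->F->L->G->refl->D->L'->H->R'->A->plug->A
Char 7 ('H'): step: R->0, L->7 (L advanced); H->plug->H->R->G->L->C->refl->E->L'->H->R'->G->plug->G
Char 8 ('H'): step: R->1, L=7; H->plug->H->R->H->L->E->refl->C->L'->G->R'->F->plug->F

F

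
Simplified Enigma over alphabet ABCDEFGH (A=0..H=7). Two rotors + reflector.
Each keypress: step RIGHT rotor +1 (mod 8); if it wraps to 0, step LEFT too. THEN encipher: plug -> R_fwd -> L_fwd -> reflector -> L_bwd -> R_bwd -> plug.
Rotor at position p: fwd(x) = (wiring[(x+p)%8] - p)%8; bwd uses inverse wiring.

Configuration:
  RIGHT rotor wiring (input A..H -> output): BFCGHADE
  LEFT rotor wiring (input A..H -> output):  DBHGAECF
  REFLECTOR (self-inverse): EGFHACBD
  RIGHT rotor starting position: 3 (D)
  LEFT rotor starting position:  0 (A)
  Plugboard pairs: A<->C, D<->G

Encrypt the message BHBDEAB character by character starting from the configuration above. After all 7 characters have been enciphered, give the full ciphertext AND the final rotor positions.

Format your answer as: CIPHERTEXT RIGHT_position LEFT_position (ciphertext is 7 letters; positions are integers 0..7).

Char 1 ('B'): step: R->4, L=0; B->plug->B->R->E->L->A->refl->E->L'->F->R'->E->plug->E
Char 2 ('H'): step: R->5, L=0; H->plug->H->R->C->L->H->refl->D->L'->A->R'->E->plug->E
Char 3 ('B'): step: R->6, L=0; B->plug->B->R->G->L->C->refl->F->L'->H->R'->D->plug->G
Char 4 ('D'): step: R->7, L=0; D->plug->G->R->B->L->B->refl->G->L'->D->R'->D->plug->G
Char 5 ('E'): step: R->0, L->1 (L advanced); E->plug->E->R->H->L->C->refl->F->L'->C->R'->C->plug->A
Char 6 ('A'): step: R->1, L=1; A->plug->C->R->F->L->B->refl->G->L'->B->R'->B->plug->B
Char 7 ('B'): step: R->2, L=1; B->plug->B->R->E->L->D->refl->H->L'->D->R'->H->plug->H
Final: ciphertext=EEGGABH, RIGHT=2, LEFT=1

Answer: EEGGABH 2 1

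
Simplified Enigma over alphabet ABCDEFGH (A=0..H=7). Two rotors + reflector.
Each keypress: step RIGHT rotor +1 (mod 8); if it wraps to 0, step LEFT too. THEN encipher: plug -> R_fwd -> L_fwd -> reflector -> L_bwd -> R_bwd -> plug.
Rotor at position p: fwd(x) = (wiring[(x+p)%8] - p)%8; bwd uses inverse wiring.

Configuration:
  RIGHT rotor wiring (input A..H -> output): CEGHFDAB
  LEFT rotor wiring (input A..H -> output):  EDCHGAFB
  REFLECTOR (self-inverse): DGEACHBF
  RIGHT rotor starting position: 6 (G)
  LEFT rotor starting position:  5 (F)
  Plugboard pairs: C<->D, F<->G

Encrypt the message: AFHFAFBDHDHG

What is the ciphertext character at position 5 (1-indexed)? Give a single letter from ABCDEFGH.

Char 1 ('A'): step: R->7, L=5; A->plug->A->R->C->L->E->refl->C->L'->G->R'->F->plug->G
Char 2 ('F'): step: R->0, L->6 (L advanced); F->plug->G->R->A->L->H->refl->F->L'->D->R'->F->plug->G
Char 3 ('H'): step: R->1, L=6; H->plug->H->R->B->L->D->refl->A->L'->G->R'->C->plug->D
Char 4 ('F'): step: R->2, L=6; F->plug->G->R->A->L->H->refl->F->L'->D->R'->C->plug->D
Char 5 ('A'): step: R->3, L=6; A->plug->A->R->E->L->E->refl->C->L'->H->R'->F->plug->G

G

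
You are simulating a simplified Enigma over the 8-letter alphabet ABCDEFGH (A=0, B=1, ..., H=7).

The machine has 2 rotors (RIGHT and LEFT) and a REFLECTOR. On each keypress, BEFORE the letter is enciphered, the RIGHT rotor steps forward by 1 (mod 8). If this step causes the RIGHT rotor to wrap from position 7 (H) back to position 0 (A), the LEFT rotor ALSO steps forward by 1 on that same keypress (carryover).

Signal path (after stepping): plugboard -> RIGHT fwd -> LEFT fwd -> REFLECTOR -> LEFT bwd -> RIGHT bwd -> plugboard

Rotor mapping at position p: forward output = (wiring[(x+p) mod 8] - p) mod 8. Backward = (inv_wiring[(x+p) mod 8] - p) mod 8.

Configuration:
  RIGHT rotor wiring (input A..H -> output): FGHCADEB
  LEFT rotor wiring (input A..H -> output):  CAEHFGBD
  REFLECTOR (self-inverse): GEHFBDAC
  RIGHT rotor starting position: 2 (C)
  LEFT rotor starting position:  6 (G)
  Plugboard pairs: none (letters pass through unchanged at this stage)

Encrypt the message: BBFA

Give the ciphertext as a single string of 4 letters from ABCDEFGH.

Char 1 ('B'): step: R->3, L=6; B->plug->B->R->F->L->B->refl->E->L'->C->R'->F->plug->F
Char 2 ('B'): step: R->4, L=6; B->plug->B->R->H->L->A->refl->G->L'->E->R'->A->plug->A
Char 3 ('F'): step: R->5, L=6; F->plug->F->R->C->L->E->refl->B->L'->F->R'->G->plug->G
Char 4 ('A'): step: R->6, L=6; A->plug->A->R->G->L->H->refl->C->L'->D->R'->B->plug->B

Answer: FAGB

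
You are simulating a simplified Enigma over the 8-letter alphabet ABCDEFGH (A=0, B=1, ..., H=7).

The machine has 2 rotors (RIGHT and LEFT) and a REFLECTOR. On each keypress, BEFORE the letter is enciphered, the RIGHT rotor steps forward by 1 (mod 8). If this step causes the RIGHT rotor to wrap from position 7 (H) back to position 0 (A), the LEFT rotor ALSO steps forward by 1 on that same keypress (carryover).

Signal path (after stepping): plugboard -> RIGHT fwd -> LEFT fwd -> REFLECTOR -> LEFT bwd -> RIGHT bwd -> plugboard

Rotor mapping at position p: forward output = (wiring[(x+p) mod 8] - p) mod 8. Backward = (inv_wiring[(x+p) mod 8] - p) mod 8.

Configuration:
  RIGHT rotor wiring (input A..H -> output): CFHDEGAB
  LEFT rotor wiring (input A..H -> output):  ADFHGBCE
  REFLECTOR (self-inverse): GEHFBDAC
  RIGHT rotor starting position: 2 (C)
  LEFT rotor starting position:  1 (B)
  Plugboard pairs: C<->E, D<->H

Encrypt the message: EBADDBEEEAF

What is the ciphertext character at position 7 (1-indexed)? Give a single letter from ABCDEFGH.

Char 1 ('E'): step: R->3, L=1; E->plug->C->R->D->L->F->refl->D->L'->G->R'->E->plug->C
Char 2 ('B'): step: R->4, L=1; B->plug->B->R->C->L->G->refl->A->L'->E->R'->C->plug->E
Char 3 ('A'): step: R->5, L=1; A->plug->A->R->B->L->E->refl->B->L'->F->R'->D->plug->H
Char 4 ('D'): step: R->6, L=1; D->plug->H->R->A->L->C->refl->H->L'->H->R'->D->plug->H
Char 5 ('D'): step: R->7, L=1; D->plug->H->R->B->L->E->refl->B->L'->F->R'->F->plug->F
Char 6 ('B'): step: R->0, L->2 (L advanced); B->plug->B->R->F->L->C->refl->H->L'->D->R'->D->plug->H
Char 7 ('E'): step: R->1, L=2; E->plug->C->R->C->L->E->refl->B->L'->H->R'->F->plug->F

F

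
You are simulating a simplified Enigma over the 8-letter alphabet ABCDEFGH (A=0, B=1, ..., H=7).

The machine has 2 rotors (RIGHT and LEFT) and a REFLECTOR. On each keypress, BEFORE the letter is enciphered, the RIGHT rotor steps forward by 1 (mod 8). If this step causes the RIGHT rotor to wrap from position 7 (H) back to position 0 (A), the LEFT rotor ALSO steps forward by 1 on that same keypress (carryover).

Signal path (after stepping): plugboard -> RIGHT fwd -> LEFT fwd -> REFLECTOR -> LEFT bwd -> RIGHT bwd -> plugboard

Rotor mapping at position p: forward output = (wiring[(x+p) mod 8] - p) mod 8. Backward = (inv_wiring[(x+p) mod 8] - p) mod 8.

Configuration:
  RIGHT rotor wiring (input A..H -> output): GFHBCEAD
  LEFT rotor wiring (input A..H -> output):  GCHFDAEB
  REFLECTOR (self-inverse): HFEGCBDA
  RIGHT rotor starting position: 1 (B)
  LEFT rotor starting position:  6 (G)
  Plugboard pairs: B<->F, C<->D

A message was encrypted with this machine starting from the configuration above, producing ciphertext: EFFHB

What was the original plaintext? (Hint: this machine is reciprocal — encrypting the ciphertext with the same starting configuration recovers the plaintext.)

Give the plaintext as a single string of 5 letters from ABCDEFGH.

Char 1 ('E'): step: R->2, L=6; E->plug->E->R->G->L->F->refl->B->L'->E->R'->G->plug->G
Char 2 ('F'): step: R->3, L=6; F->plug->B->R->H->L->C->refl->E->L'->D->R'->F->plug->B
Char 3 ('F'): step: R->4, L=6; F->plug->B->R->A->L->G->refl->D->L'->B->R'->F->plug->B
Char 4 ('H'): step: R->5, L=6; H->plug->H->R->F->L->H->refl->A->L'->C->R'->F->plug->B
Char 5 ('B'): step: R->6, L=6; B->plug->F->R->D->L->E->refl->C->L'->H->R'->D->plug->C

Answer: GBBBC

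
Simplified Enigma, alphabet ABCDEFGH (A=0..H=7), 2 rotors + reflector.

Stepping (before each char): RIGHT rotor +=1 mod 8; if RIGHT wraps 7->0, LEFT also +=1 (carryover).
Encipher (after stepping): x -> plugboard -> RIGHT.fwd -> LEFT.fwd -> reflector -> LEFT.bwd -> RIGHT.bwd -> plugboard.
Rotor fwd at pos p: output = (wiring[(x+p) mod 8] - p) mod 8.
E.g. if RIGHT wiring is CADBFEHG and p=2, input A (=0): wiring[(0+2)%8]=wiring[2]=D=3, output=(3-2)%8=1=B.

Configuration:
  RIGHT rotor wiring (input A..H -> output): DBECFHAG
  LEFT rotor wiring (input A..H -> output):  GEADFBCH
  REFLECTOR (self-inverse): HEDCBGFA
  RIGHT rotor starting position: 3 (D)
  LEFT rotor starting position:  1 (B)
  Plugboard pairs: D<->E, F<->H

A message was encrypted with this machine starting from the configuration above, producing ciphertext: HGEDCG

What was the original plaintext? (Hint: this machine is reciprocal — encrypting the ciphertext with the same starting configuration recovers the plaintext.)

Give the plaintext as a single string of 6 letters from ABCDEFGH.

Answer: BBCEAA

Derivation:
Char 1 ('H'): step: R->4, L=1; H->plug->F->R->F->L->B->refl->E->L'->D->R'->B->plug->B
Char 2 ('G'): step: R->5, L=1; G->plug->G->R->F->L->B->refl->E->L'->D->R'->B->plug->B
Char 3 ('E'): step: R->6, L=1; E->plug->D->R->D->L->E->refl->B->L'->F->R'->C->plug->C
Char 4 ('D'): step: R->7, L=1; D->plug->E->R->D->L->E->refl->B->L'->F->R'->D->plug->E
Char 5 ('C'): step: R->0, L->2 (L advanced); C->plug->C->R->E->L->A->refl->H->L'->D->R'->A->plug->A
Char 6 ('G'): step: R->1, L=2; G->plug->G->R->F->L->F->refl->G->L'->A->R'->A->plug->A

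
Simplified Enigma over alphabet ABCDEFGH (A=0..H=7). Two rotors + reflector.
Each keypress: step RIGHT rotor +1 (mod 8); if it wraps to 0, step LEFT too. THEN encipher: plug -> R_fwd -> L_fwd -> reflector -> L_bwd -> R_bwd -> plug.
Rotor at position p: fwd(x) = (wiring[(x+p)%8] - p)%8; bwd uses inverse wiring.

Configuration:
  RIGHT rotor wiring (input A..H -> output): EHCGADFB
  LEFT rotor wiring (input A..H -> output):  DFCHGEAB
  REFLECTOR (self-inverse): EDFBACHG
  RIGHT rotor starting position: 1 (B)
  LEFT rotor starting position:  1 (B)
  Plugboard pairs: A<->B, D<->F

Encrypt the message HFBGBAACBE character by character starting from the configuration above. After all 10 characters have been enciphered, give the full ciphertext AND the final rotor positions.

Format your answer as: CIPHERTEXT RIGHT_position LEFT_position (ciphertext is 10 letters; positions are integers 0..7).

Char 1 ('H'): step: R->2, L=1; H->plug->H->R->F->L->H->refl->G->L'->C->R'->G->plug->G
Char 2 ('F'): step: R->3, L=1; F->plug->D->R->C->L->G->refl->H->L'->F->R'->B->plug->A
Char 3 ('B'): step: R->4, L=1; B->plug->A->R->E->L->D->refl->B->L'->B->R'->C->plug->C
Char 4 ('G'): step: R->5, L=1; G->plug->G->R->B->L->B->refl->D->L'->E->R'->C->plug->C
Char 5 ('B'): step: R->6, L=1; B->plug->A->R->H->L->C->refl->F->L'->D->R'->B->plug->A
Char 6 ('A'): step: R->7, L=1; A->plug->B->R->F->L->H->refl->G->L'->C->R'->A->plug->B
Char 7 ('A'): step: R->0, L->2 (L advanced); A->plug->B->R->H->L->D->refl->B->L'->G->R'->D->plug->F
Char 8 ('C'): step: R->1, L=2; C->plug->C->R->F->L->H->refl->G->L'->E->R'->F->plug->D
Char 9 ('B'): step: R->2, L=2; B->plug->A->R->A->L->A->refl->E->L'->C->R'->G->plug->G
Char 10 ('E'): step: R->3, L=2; E->plug->E->R->G->L->B->refl->D->L'->H->R'->H->plug->H
Final: ciphertext=GACCABFDGH, RIGHT=3, LEFT=2

Answer: GACCABFDGH 3 2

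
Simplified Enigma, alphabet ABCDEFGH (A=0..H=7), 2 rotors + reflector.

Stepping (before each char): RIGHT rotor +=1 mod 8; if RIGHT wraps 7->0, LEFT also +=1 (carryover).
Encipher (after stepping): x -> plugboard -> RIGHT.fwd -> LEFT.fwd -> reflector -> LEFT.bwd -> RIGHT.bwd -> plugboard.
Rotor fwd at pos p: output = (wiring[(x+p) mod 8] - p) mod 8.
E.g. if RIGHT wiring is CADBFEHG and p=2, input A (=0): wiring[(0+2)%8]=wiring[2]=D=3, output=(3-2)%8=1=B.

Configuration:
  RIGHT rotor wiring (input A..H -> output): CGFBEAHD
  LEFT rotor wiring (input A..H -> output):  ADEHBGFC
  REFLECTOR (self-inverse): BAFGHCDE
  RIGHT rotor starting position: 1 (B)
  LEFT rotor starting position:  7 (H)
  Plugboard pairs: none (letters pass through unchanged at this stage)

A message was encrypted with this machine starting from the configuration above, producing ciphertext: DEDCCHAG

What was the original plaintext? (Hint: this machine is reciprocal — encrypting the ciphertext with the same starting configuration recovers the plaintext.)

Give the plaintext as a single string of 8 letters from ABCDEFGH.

Char 1 ('D'): step: R->2, L=7; D->plug->D->R->G->L->H->refl->E->L'->C->R'->C->plug->C
Char 2 ('E'): step: R->3, L=7; E->plug->E->R->A->L->D->refl->G->L'->H->R'->F->plug->F
Char 3 ('D'): step: R->4, L=7; D->plug->D->R->H->L->G->refl->D->L'->A->R'->A->plug->A
Char 4 ('C'): step: R->5, L=7; C->plug->C->R->G->L->H->refl->E->L'->C->R'->B->plug->B
Char 5 ('C'): step: R->6, L=7; C->plug->C->R->E->L->A->refl->B->L'->B->R'->A->plug->A
Char 6 ('H'): step: R->7, L=7; H->plug->H->R->A->L->D->refl->G->L'->H->R'->C->plug->C
Char 7 ('A'): step: R->0, L->0 (L advanced); A->plug->A->R->C->L->E->refl->H->L'->D->R'->H->plug->H
Char 8 ('G'): step: R->1, L=0; G->plug->G->R->C->L->E->refl->H->L'->D->R'->D->plug->D

Answer: CFABACHD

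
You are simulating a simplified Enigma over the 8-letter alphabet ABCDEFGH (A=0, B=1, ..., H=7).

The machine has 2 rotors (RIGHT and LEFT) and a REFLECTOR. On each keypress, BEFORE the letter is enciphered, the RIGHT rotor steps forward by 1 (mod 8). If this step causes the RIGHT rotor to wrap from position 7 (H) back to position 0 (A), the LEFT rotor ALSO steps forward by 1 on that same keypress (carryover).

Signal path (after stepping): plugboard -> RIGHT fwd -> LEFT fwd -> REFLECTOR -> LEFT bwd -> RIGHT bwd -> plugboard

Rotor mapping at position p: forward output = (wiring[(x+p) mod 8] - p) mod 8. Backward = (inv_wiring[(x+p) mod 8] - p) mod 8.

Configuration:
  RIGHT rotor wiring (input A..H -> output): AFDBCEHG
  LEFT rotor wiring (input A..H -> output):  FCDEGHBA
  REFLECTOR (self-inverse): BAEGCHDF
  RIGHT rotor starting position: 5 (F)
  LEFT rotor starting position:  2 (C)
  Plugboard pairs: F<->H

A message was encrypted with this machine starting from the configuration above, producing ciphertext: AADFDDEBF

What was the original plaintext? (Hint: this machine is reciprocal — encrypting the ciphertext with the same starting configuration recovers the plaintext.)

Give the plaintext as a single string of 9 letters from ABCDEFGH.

Answer: CFCCEAAFG

Derivation:
Char 1 ('A'): step: R->6, L=2; A->plug->A->R->B->L->C->refl->E->L'->C->R'->C->plug->C
Char 2 ('A'): step: R->7, L=2; A->plug->A->R->H->L->A->refl->B->L'->A->R'->H->plug->F
Char 3 ('D'): step: R->0, L->3 (L advanced); D->plug->D->R->B->L->D->refl->G->L'->D->R'->C->plug->C
Char 4 ('F'): step: R->1, L=3; F->plug->H->R->H->L->A->refl->B->L'->A->R'->C->plug->C
Char 5 ('D'): step: R->2, L=3; D->plug->D->R->C->L->E->refl->C->L'->F->R'->E->plug->E
Char 6 ('D'): step: R->3, L=3; D->plug->D->R->E->L->F->refl->H->L'->G->R'->A->plug->A
Char 7 ('E'): step: R->4, L=3; E->plug->E->R->E->L->F->refl->H->L'->G->R'->A->plug->A
Char 8 ('B'): step: R->5, L=3; B->plug->B->R->C->L->E->refl->C->L'->F->R'->H->plug->F
Char 9 ('F'): step: R->6, L=3; F->plug->H->R->G->L->H->refl->F->L'->E->R'->G->plug->G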